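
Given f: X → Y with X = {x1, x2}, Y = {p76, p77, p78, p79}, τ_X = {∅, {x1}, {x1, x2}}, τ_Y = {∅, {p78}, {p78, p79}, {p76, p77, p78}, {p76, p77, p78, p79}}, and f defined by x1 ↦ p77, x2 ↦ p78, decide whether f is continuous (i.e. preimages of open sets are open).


f is NOT continuous.

Compute f^{-1}(U) for each U ∈ τ_Y:
  U = ∅: f^{-1}(U) = ∅ ∈ τ_X ✓.
  U = {p78}: f^{-1}(U) = {x2} ∉ τ_X ✗.
  U = {p78, p79}: f^{-1}(U) = {x2} ∉ τ_X ✗.
  U = {p76, p77, p78}: f^{-1}(U) = {x1, x2} ∈ τ_X ✓.
  U = {p76, p77, p78, p79}: f^{-1}(U) = {x1, x2} ∈ τ_X ✓.
Found U = {p78} with f^{-1}(U) = {x2} not in τ_X. Therefore f is NOT continuous.


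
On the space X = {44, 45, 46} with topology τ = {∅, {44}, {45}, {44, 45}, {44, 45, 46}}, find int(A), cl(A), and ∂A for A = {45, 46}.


int(A) = {45}, cl(A) = {45, 46}, ∂A = {46}.

Closed sets in (X, τ) are complements of opens:
  closed(X, τ) = {∅, {46}, {44, 46}, {45, 46}, {44, 45, 46}}.
int(A) = ⋃ {U ∈ τ : U ⊆ A}. Opens contained in A: ∅, {45}.
Taking the union of these: int(A) = {45}.
cl(A) = ⋂ {C closed : A ⊆ C}. Closed sets containing A: {45, 46}, {44, 45, 46}.
Intersecting these: cl(A) = {45, 46}.
∂A = cl(A) ∖ int(A) = {45, 46} ∖ {45} = {46}.


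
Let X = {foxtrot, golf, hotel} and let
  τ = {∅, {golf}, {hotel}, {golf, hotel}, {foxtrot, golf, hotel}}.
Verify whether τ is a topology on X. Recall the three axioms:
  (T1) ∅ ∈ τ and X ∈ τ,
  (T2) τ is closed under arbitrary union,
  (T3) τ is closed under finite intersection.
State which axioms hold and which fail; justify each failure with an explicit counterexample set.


τ IS a topology on X.

Axiom (T1): ∅ ∈ τ? Yes; X ∈ τ? Yes.
Axiom (T2/T3): check pairwise unions and intersections of members of τ.
All pairwise intersections and unions checked — each lies in τ. Therefore τ satisfies (T1), (T2), (T3): it IS a topology on X.


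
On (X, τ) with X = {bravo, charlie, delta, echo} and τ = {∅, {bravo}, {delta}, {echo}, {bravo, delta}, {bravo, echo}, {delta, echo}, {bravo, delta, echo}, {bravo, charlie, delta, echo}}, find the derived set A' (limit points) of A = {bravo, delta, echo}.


A' = {charlie}

For each x ∈ X, list the open sets U ∈ τ with x ∈ U, then check whether U ∩ (A ∖ {x}) ≠ ∅ for every such U.
  x = bravo: open {bravo} ∋ x has {bravo} ∩ (A ∖ {bravo}) = ∅, so x is NOT a limit point.
  x = charlie: opens ∋ x are {bravo, charlie, delta, echo}; each meets A ∖ {charlie}, so x IS a limit point.
  x = delta: open {delta} ∋ x has {delta} ∩ (A ∖ {delta}) = ∅, so x is NOT a limit point.
  x = echo: open {echo} ∋ x has {echo} ∩ (A ∖ {echo}) = ∅, so x is NOT a limit point.
Collecting: A' = {charlie}.


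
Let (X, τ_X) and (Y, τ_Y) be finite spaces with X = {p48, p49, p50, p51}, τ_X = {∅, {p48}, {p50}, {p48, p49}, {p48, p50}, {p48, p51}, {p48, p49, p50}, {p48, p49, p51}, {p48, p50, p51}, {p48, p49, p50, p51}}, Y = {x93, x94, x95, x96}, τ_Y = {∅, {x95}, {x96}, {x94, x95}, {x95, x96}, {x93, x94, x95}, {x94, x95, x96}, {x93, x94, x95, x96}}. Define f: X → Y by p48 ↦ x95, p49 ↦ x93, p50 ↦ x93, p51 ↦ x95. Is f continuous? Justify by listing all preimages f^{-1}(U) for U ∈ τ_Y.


f IS continuous.

Compute f^{-1}(U) for each U ∈ τ_Y:
  U = ∅: f^{-1}(U) = ∅ ∈ τ_X ✓.
  U = {x95}: f^{-1}(U) = {p48, p51} ∈ τ_X ✓.
  U = {x96}: f^{-1}(U) = ∅ ∈ τ_X ✓.
  U = {x94, x95}: f^{-1}(U) = {p48, p51} ∈ τ_X ✓.
  U = {x95, x96}: f^{-1}(U) = {p48, p51} ∈ τ_X ✓.
  U = {x93, x94, x95}: f^{-1}(U) = {p48, p49, p50, p51} ∈ τ_X ✓.
  U = {x94, x95, x96}: f^{-1}(U) = {p48, p51} ∈ τ_X ✓.
  U = {x93, x94, x95, x96}: f^{-1}(U) = {p48, p49, p50, p51} ∈ τ_X ✓.
Every preimage lies in τ_X, so f IS continuous.


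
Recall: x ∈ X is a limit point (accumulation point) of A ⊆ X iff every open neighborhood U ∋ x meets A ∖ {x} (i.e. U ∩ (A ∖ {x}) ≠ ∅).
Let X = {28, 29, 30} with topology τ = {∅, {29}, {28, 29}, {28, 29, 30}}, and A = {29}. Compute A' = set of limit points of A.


A' = {28, 30}

For each x ∈ X, list the open sets U ∈ τ with x ∈ U, then check whether U ∩ (A ∖ {x}) ≠ ∅ for every such U.
  x = 28: opens ∋ x are {28, 29}, {28, 29, 30}; each meets A ∖ {28}, so x IS a limit point.
  x = 29: open {29} ∋ x has {29} ∩ (A ∖ {29}) = ∅, so x is NOT a limit point.
  x = 30: opens ∋ x are {28, 29, 30}; each meets A ∖ {30}, so x IS a limit point.
Collecting: A' = {28, 30}.


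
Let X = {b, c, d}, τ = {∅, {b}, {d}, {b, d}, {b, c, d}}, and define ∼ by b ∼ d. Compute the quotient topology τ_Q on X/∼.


X/∼ = {[b=d], [c]}; |τ_Q| = 3.

Equivalence classes: [b=d], [c].
Quotient map π: X → X/∼ sends b ↦ [b=d], c ↦ [c], d ↦ [b=d].
For each subset V ⊆ X/∼, compute π^{-1}(V) ⊆ X and check whether π^{-1}(V) ∈ τ. V is open in τ_Q iff π^{-1}(V) ∈ τ.
  V = {}: π^{-1}(V) = ∅ ∈ τ ✓.
  V = {[b=d]}: π^{-1}(V) = {b, d} ∈ τ ✓.
  V = {[c]}: π^{-1}(V) = {c} ∉ τ ✗.
  V = {[b=d], [c]}: π^{-1}(V) = {b, c, d} ∈ τ ✓.
Open sets in the quotient: τ_Q = {{}, {[b=d]}, {[b=d], [c]}} (3 elements).


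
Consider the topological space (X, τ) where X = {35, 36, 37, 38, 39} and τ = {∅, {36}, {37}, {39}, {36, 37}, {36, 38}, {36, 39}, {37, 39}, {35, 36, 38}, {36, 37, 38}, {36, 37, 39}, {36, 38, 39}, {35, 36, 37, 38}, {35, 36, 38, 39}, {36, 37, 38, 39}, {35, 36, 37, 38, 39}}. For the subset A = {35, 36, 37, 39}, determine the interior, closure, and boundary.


int(A) = {36, 37, 39}, cl(A) = {35, 36, 37, 38, 39}, ∂A = {35, 38}.

Closed sets in (X, τ) are complements of opens:
  closed(X, τ) = {∅, {35}, {37}, {39}, {35, 37}, {35, 38}, {35, 39}, {37, 39}, {35, 36, 38}, {35, 37, 38}, {35, 37, 39}, {35, 38, 39}, {35, 36, 37, 38}, {35, 36, 38, 39}, {35, 37, 38, 39}, {35, 36, 37, 38, 39}}.
int(A) = ⋃ {U ∈ τ : U ⊆ A}. Opens contained in A: ∅, {36}, {37}, {39}, {36, 37}, {36, 39}, {37, 39}, {36, 37, 39}.
Taking the union of these: int(A) = {36, 37, 39}.
cl(A) = ⋂ {C closed : A ⊆ C}. Closed sets containing A: {35, 36, 37, 38, 39}.
Intersecting these: cl(A) = {35, 36, 37, 38, 39}.
∂A = cl(A) ∖ int(A) = {35, 36, 37, 38, 39} ∖ {36, 37, 39} = {35, 38}.


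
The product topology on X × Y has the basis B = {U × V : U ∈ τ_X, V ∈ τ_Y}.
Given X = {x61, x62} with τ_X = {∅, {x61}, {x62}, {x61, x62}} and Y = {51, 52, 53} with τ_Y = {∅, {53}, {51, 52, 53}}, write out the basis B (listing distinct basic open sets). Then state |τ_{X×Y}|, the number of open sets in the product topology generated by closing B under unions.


Basis B = {∅ × ∅, {x61} × {53}, {x62} × {53}, {x61, x62} × {53}, {x61} × {51, 52, 53}, {x62} × {51, 52, 53}, {x61, x62} × {51, 52, 53}}; |τ_{X×Y}| = 9.

Enumerate products U × V with U ∈ τ_X, V ∈ τ_Y (deduplicated):
  ∅ × ∅ = {} (∅)
  {x61} × {53} = {(x61,53)}
  {x62} × {53} = {(x62,53)}
  {x61, x62} × {53} = {(x61,53), (x62,53)}
  {x61} × {51, 52, 53} = {(x61,51), (x61,52), (x61,53)}
  {x62} × {51, 52, 53} = {(x62,51), (x62,52), (x62,53)}
  {x61, x62} × {51, 52, 53} = {(x61,51), (x61,52), (x61,53), (x62,51), (x62,52), (x62,53)}
These 7 distinct sets form the basis B.
Close under arbitrary unions to get τ_{X×Y}; counting gives |τ_{X×Y}| = 9.


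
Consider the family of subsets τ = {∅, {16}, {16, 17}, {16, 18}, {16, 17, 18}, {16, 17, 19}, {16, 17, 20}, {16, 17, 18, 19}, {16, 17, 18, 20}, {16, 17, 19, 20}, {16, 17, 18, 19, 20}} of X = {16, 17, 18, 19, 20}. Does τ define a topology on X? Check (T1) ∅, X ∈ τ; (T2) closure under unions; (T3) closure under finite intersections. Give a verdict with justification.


τ IS a topology on X.

Axiom (T1): ∅ ∈ τ? Yes; X ∈ τ? Yes.
Axiom (T2/T3): check pairwise unions and intersections of members of τ.
All pairwise intersections and unions checked — each lies in τ. Therefore τ satisfies (T1), (T2), (T3): it IS a topology on X.


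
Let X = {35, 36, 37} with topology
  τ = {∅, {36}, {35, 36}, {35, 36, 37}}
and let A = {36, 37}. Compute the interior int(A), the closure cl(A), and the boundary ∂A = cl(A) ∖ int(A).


int(A) = {36}, cl(A) = {35, 36, 37}, ∂A = {35, 37}.

Closed sets in (X, τ) are complements of opens:
  closed(X, τ) = {∅, {37}, {35, 37}, {35, 36, 37}}.
int(A) = ⋃ {U ∈ τ : U ⊆ A}. Opens contained in A: ∅, {36}.
Taking the union of these: int(A) = {36}.
cl(A) = ⋂ {C closed : A ⊆ C}. Closed sets containing A: {35, 36, 37}.
Intersecting these: cl(A) = {35, 36, 37}.
∂A = cl(A) ∖ int(A) = {35, 36, 37} ∖ {36} = {35, 37}.


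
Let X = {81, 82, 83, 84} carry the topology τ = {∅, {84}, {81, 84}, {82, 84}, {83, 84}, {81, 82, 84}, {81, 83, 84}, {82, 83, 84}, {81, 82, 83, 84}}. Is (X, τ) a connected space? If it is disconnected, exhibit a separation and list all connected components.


(X, τ) is connected.

Find clopen sets (U ∈ τ with X ∖ U ∈ τ):
  U = ∅, X ∖ U = {81, 82, 83, 84} — both open, so U is clopen.
  U = {81, 82, 83, 84}, X ∖ U = ∅ — both open, so U is clopen.
Only trivial clopens (∅ and X) exist, so (X, τ) is connected.
Compute connected components by grouping points that agree on all clopens:
  component: {81, 82, 83, 84}


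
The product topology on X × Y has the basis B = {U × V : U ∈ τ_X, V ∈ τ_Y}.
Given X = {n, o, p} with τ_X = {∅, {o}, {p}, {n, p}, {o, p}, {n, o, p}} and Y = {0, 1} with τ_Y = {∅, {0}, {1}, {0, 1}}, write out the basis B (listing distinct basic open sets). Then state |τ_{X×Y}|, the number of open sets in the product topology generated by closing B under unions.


Basis B = {∅ × ∅, {o} × {0}, {o} × {1}, {p} × {0}, {p} × {1}, {n, p} × {0}, {n, p} × {1}, {o} × {0, 1}, {o, p} × {0}, {o, p} × {1}, {p} × {0, 1}, {n, o, p} × {0}, {n, o, p} × {1}, {n, p} × {0, 1}, {o, p} × {0, 1}, {n, o, p} × {0, 1}}; |τ_{X×Y}| = 36.

Enumerate products U × V with U ∈ τ_X, V ∈ τ_Y (deduplicated):
  ∅ × ∅ = {} (∅)
  {o} × {0} = {(o,0)}
  {o} × {1} = {(o,1)}
  {p} × {0} = {(p,0)}
  {p} × {1} = {(p,1)}
  {n, p} × {0} = {(n,0), (p,0)}
  {n, p} × {1} = {(n,1), (p,1)}
  {o} × {0, 1} = {(o,0), (o,1)}
  {o, p} × {0} = {(o,0), (p,0)}
  {o, p} × {1} = {(o,1), (p,1)}
  {p} × {0, 1} = {(p,0), (p,1)}
  {n, o, p} × {0} = {(n,0), (o,0), (p,0)}
  {n, o, p} × {1} = {(n,1), (o,1), (p,1)}
  {n, p} × {0, 1} = {(n,0), (n,1), (p,0), (p,1)}
  {o, p} × {0, 1} = {(o,0), (o,1), (p,0), (p,1)}
  {n, o, p} × {0, 1} = {(n,0), (n,1), (o,0), (o,1), (p,0), (p,1)}
These 16 distinct sets form the basis B.
Close under arbitrary unions to get τ_{X×Y}; counting gives |τ_{X×Y}| = 36.


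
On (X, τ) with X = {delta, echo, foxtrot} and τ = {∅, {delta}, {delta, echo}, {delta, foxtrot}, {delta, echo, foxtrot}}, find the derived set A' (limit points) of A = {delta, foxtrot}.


A' = {echo, foxtrot}

For each x ∈ X, list the open sets U ∈ τ with x ∈ U, then check whether U ∩ (A ∖ {x}) ≠ ∅ for every such U.
  x = delta: open {delta} ∋ x has {delta} ∩ (A ∖ {delta}) = ∅, so x is NOT a limit point.
  x = echo: opens ∋ x are {delta, echo}, {delta, echo, foxtrot}; each meets A ∖ {echo}, so x IS a limit point.
  x = foxtrot: opens ∋ x are {delta, foxtrot}, {delta, echo, foxtrot}; each meets A ∖ {foxtrot}, so x IS a limit point.
Collecting: A' = {echo, foxtrot}.


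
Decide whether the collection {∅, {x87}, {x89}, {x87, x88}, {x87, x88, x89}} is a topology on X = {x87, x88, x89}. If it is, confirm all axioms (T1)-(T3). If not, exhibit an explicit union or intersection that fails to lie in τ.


τ is NOT a topology on X.

Axiom (T1): ∅ ∈ τ? Yes; X ∈ τ? Yes.
Axiom (T2/T3): check pairwise unions and intersections of members of τ.
Counterexample for (T2): {x87} ∪ {x89} = {x87, x89} ∉ τ. Therefore τ is NOT a topology.


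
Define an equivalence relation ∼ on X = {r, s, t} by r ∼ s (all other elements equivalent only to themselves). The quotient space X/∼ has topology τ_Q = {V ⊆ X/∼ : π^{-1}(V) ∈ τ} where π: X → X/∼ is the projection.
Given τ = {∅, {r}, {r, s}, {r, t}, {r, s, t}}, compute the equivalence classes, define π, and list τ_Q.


X/∼ = {[r=s], [t]}; |τ_Q| = 3.

Equivalence classes: [r=s], [t].
Quotient map π: X → X/∼ sends r ↦ [r=s], s ↦ [r=s], t ↦ [t].
For each subset V ⊆ X/∼, compute π^{-1}(V) ⊆ X and check whether π^{-1}(V) ∈ τ. V is open in τ_Q iff π^{-1}(V) ∈ τ.
  V = {}: π^{-1}(V) = ∅ ∈ τ ✓.
  V = {[r=s]}: π^{-1}(V) = {r, s} ∈ τ ✓.
  V = {[t]}: π^{-1}(V) = {t} ∉ τ ✗.
  V = {[r=s], [t]}: π^{-1}(V) = {r, s, t} ∈ τ ✓.
Open sets in the quotient: τ_Q = {{}, {[r=s]}, {[r=s], [t]}} (3 elements).


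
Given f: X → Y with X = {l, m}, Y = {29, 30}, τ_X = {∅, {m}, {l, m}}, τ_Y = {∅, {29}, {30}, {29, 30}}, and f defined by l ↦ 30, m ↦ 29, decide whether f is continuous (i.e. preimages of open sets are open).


f is NOT continuous.

Compute f^{-1}(U) for each U ∈ τ_Y:
  U = ∅: f^{-1}(U) = ∅ ∈ τ_X ✓.
  U = {29}: f^{-1}(U) = {m} ∈ τ_X ✓.
  U = {30}: f^{-1}(U) = {l} ∉ τ_X ✗.
  U = {29, 30}: f^{-1}(U) = {l, m} ∈ τ_X ✓.
Found U = {30} with f^{-1}(U) = {l} not in τ_X. Therefore f is NOT continuous.


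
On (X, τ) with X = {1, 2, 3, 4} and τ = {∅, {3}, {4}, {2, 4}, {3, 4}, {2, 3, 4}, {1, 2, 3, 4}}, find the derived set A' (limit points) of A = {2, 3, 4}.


A' = {1, 2}

For each x ∈ X, list the open sets U ∈ τ with x ∈ U, then check whether U ∩ (A ∖ {x}) ≠ ∅ for every such U.
  x = 1: opens ∋ x are {1, 2, 3, 4}; each meets A ∖ {1}, so x IS a limit point.
  x = 2: opens ∋ x are {2, 4}, {2, 3, 4}, {1, 2, 3, 4}; each meets A ∖ {2}, so x IS a limit point.
  x = 3: open {3} ∋ x has {3} ∩ (A ∖ {3}) = ∅, so x is NOT a limit point.
  x = 4: open {4} ∋ x has {4} ∩ (A ∖ {4}) = ∅, so x is NOT a limit point.
Collecting: A' = {1, 2}.


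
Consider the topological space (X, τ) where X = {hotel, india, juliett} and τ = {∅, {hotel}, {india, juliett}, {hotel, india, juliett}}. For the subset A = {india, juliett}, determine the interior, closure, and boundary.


int(A) = {india, juliett}, cl(A) = {india, juliett}, ∂A = ∅.

Closed sets in (X, τ) are complements of opens:
  closed(X, τ) = {∅, {hotel}, {india, juliett}, {hotel, india, juliett}}.
int(A) = ⋃ {U ∈ τ : U ⊆ A}. Opens contained in A: ∅, {india, juliett}.
Taking the union of these: int(A) = {india, juliett}.
cl(A) = ⋂ {C closed : A ⊆ C}. Closed sets containing A: {india, juliett}, {hotel, india, juliett}.
Intersecting these: cl(A) = {india, juliett}.
∂A = cl(A) ∖ int(A) = {india, juliett} ∖ {india, juliett} = ∅.


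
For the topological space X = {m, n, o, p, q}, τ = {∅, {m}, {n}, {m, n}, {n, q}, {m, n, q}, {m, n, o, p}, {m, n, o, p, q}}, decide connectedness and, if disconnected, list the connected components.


(X, τ) is connected.

Find clopen sets (U ∈ τ with X ∖ U ∈ τ):
  U = ∅, X ∖ U = {m, n, o, p, q} — both open, so U is clopen.
  U = {m, n, o, p, q}, X ∖ U = ∅ — both open, so U is clopen.
Only trivial clopens (∅ and X) exist, so (X, τ) is connected.
Compute connected components by grouping points that agree on all clopens:
  component: {m, n, o, p, q}


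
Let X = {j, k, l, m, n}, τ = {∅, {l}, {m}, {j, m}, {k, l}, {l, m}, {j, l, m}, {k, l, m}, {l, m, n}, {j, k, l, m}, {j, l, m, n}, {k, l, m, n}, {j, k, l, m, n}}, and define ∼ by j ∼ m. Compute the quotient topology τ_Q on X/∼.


X/∼ = {[j=m], [k], [l], [n]}; |τ_Q| = 8.

Equivalence classes: [j=m], [k], [l], [n].
Quotient map π: X → X/∼ sends j ↦ [j=m], k ↦ [k], l ↦ [l], m ↦ [j=m], n ↦ [n].
For each subset V ⊆ X/∼, compute π^{-1}(V) ⊆ X and check whether π^{-1}(V) ∈ τ. V is open in τ_Q iff π^{-1}(V) ∈ τ.
  V = {}: π^{-1}(V) = ∅ ∈ τ ✓.
  V = {[j=m]}: π^{-1}(V) = {j, m} ∈ τ ✓.
  V = {[k]}: π^{-1}(V) = {k} ∉ τ ✗.
  V = {[j=m], [k]}: π^{-1}(V) = {j, k, m} ∉ τ ✗.
  V = {[l]}: π^{-1}(V) = {l} ∈ τ ✓.
  V = {[j=m], [l]}: π^{-1}(V) = {j, l, m} ∈ τ ✓.
  V = {[k], [l]}: π^{-1}(V) = {k, l} ∈ τ ✓.
  V = {[j=m], [k], [l]}: π^{-1}(V) = {j, k, l, m} ∈ τ ✓.
  V = {[n]}: π^{-1}(V) = {n} ∉ τ ✗.
  V = {[j=m], [n]}: π^{-1}(V) = {j, m, n} ∉ τ ✗.
  V = {[k], [n]}: π^{-1}(V) = {k, n} ∉ τ ✗.
  V = {[j=m], [k], [n]}: π^{-1}(V) = {j, k, m, n} ∉ τ ✗.
  V = {[l], [n]}: π^{-1}(V) = {l, n} ∉ τ ✗.
  V = {[j=m], [l], [n]}: π^{-1}(V) = {j, l, m, n} ∈ τ ✓.
  V = {[k], [l], [n]}: π^{-1}(V) = {k, l, n} ∉ τ ✗.
  V = {[j=m], [k], [l], [n]}: π^{-1}(V) = {j, k, l, m, n} ∈ τ ✓.
Open sets in the quotient: τ_Q = {{}, {[j=m]}, {[l]}, {[j=m], [l]}, {[k], [l]}, {[j=m], [k], [l]}, {[j=m], [l], [n]}, {[j=m], [k], [l], [n]}} (8 elements).


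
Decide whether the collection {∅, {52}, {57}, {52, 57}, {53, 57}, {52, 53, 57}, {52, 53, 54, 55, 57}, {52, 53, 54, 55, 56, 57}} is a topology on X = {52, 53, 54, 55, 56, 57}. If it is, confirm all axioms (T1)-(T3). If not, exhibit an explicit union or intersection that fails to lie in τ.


τ IS a topology on X.

Axiom (T1): ∅ ∈ τ? Yes; X ∈ τ? Yes.
Axiom (T2/T3): check pairwise unions and intersections of members of τ.
All pairwise intersections and unions checked — each lies in τ. Therefore τ satisfies (T1), (T2), (T3): it IS a topology on X.


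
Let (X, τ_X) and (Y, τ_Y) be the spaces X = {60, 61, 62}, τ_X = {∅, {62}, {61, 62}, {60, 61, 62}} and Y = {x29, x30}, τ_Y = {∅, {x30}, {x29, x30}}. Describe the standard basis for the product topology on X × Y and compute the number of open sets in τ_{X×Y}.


Basis B = {∅ × ∅, {62} × {x30}, {61, 62} × {x30}, {62} × {x29, x30}, {60, 61, 62} × {x30}, {61, 62} × {x29, x30}, {60, 61, 62} × {x29, x30}}; |τ_{X×Y}| = 10.

Enumerate products U × V with U ∈ τ_X, V ∈ τ_Y (deduplicated):
  ∅ × ∅ = {} (∅)
  {62} × {x30} = {(62,x30)}
  {61, 62} × {x30} = {(61,x30), (62,x30)}
  {62} × {x29, x30} = {(62,x29), (62,x30)}
  {60, 61, 62} × {x30} = {(60,x30), (61,x30), (62,x30)}
  {61, 62} × {x29, x30} = {(61,x29), (61,x30), (62,x29), (62,x30)}
  {60, 61, 62} × {x29, x30} = {(60,x29), (60,x30), (61,x29), (61,x30), (62,x29), (62,x30)}
These 7 distinct sets form the basis B.
Close under arbitrary unions to get τ_{X×Y}; counting gives |τ_{X×Y}| = 10.


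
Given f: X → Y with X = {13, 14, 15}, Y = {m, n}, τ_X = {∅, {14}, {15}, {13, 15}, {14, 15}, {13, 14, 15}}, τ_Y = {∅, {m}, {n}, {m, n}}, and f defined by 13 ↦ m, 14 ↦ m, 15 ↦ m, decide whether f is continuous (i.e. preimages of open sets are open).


f IS continuous.

Compute f^{-1}(U) for each U ∈ τ_Y:
  U = ∅: f^{-1}(U) = ∅ ∈ τ_X ✓.
  U = {m}: f^{-1}(U) = {13, 14, 15} ∈ τ_X ✓.
  U = {n}: f^{-1}(U) = ∅ ∈ τ_X ✓.
  U = {m, n}: f^{-1}(U) = {13, 14, 15} ∈ τ_X ✓.
Every preimage lies in τ_X, so f IS continuous.


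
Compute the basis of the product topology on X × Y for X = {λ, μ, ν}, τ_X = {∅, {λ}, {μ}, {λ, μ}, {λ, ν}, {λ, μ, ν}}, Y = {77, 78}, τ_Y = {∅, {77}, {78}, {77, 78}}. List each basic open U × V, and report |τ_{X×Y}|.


Basis B = {∅ × ∅, {λ} × {77}, {λ} × {78}, {μ} × {77}, {μ} × {78}, {λ} × {77, 78}, {λ, μ} × {77}, {λ, ν} × {77}, {λ, μ} × {78}, {λ, ν} × {78}, {μ} × {77, 78}, {λ, μ, ν} × {77}, {λ, μ, ν} × {78}, {λ, μ} × {77, 78}, {λ, ν} × {77, 78}, {λ, μ, ν} × {77, 78}}; |τ_{X×Y}| = 36.

Enumerate products U × V with U ∈ τ_X, V ∈ τ_Y (deduplicated):
  ∅ × ∅ = {} (∅)
  {λ} × {77} = {(λ,77)}
  {λ} × {78} = {(λ,78)}
  {μ} × {77} = {(μ,77)}
  {μ} × {78} = {(μ,78)}
  {λ} × {77, 78} = {(λ,77), (λ,78)}
  {λ, μ} × {77} = {(λ,77), (μ,77)}
  {λ, ν} × {77} = {(λ,77), (ν,77)}
  {λ, μ} × {78} = {(λ,78), (μ,78)}
  {λ, ν} × {78} = {(λ,78), (ν,78)}
  {μ} × {77, 78} = {(μ,77), (μ,78)}
  {λ, μ, ν} × {77} = {(λ,77), (μ,77), (ν,77)}
  {λ, μ, ν} × {78} = {(λ,78), (μ,78), (ν,78)}
  {λ, μ} × {77, 78} = {(λ,77), (λ,78), (μ,77), (μ,78)}
  {λ, ν} × {77, 78} = {(λ,77), (λ,78), (ν,77), (ν,78)}
  {λ, μ, ν} × {77, 78} = {(λ,77), (λ,78), (μ,77), (μ,78), (ν,77), (ν,78)}
These 16 distinct sets form the basis B.
Close under arbitrary unions to get τ_{X×Y}; counting gives |τ_{X×Y}| = 36.


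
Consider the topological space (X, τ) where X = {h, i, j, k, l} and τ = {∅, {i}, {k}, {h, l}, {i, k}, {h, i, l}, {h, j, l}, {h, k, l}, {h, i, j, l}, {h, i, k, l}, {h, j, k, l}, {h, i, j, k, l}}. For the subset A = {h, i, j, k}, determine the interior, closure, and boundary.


int(A) = {i, k}, cl(A) = {h, i, j, k, l}, ∂A = {h, j, l}.

Closed sets in (X, τ) are complements of opens:
  closed(X, τ) = {∅, {i}, {j}, {k}, {i, j}, {i, k}, {j, k}, {h, j, l}, {i, j, k}, {h, i, j, l}, {h, j, k, l}, {h, i, j, k, l}}.
int(A) = ⋃ {U ∈ τ : U ⊆ A}. Opens contained in A: ∅, {i}, {k}, {i, k}.
Taking the union of these: int(A) = {i, k}.
cl(A) = ⋂ {C closed : A ⊆ C}. Closed sets containing A: {h, i, j, k, l}.
Intersecting these: cl(A) = {h, i, j, k, l}.
∂A = cl(A) ∖ int(A) = {h, i, j, k, l} ∖ {i, k} = {h, j, l}.


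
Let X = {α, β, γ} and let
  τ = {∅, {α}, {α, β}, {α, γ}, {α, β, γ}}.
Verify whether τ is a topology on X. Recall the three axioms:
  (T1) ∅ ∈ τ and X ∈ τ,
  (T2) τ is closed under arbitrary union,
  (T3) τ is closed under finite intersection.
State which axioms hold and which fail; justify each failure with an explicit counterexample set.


τ IS a topology on X.

Axiom (T1): ∅ ∈ τ? Yes; X ∈ τ? Yes.
Axiom (T2/T3): check pairwise unions and intersections of members of τ.
All pairwise intersections and unions checked — each lies in τ. Therefore τ satisfies (T1), (T2), (T3): it IS a topology on X.


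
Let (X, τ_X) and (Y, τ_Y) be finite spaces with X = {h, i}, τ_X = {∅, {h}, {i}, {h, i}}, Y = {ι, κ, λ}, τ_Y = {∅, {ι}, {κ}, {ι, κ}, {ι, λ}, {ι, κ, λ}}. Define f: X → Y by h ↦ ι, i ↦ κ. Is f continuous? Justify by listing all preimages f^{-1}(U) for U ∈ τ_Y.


f IS continuous.

Compute f^{-1}(U) for each U ∈ τ_Y:
  U = ∅: f^{-1}(U) = ∅ ∈ τ_X ✓.
  U = {ι}: f^{-1}(U) = {h} ∈ τ_X ✓.
  U = {κ}: f^{-1}(U) = {i} ∈ τ_X ✓.
  U = {ι, κ}: f^{-1}(U) = {h, i} ∈ τ_X ✓.
  U = {ι, λ}: f^{-1}(U) = {h} ∈ τ_X ✓.
  U = {ι, κ, λ}: f^{-1}(U) = {h, i} ∈ τ_X ✓.
Every preimage lies in τ_X, so f IS continuous.


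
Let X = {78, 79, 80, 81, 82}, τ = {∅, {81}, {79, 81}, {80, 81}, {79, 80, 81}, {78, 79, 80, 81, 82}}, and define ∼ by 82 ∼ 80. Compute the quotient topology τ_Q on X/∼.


X/∼ = {[78], [79], [80=82], [81]}; |τ_Q| = 4.

Equivalence classes: [78], [79], [80=82], [81].
Quotient map π: X → X/∼ sends 78 ↦ [78], 79 ↦ [79], 80 ↦ [80=82], 81 ↦ [81], 82 ↦ [80=82].
For each subset V ⊆ X/∼, compute π^{-1}(V) ⊆ X and check whether π^{-1}(V) ∈ τ. V is open in τ_Q iff π^{-1}(V) ∈ τ.
  V = {}: π^{-1}(V) = ∅ ∈ τ ✓.
  V = {[78]}: π^{-1}(V) = {78} ∉ τ ✗.
  V = {[79]}: π^{-1}(V) = {79} ∉ τ ✗.
  V = {[78], [79]}: π^{-1}(V) = {78, 79} ∉ τ ✗.
  V = {[80=82]}: π^{-1}(V) = {80, 82} ∉ τ ✗.
  V = {[78], [80=82]}: π^{-1}(V) = {78, 80, 82} ∉ τ ✗.
  V = {[79], [80=82]}: π^{-1}(V) = {79, 80, 82} ∉ τ ✗.
  V = {[78], [79], [80=82]}: π^{-1}(V) = {78, 79, 80, 82} ∉ τ ✗.
  V = {[81]}: π^{-1}(V) = {81} ∈ τ ✓.
  V = {[78], [81]}: π^{-1}(V) = {78, 81} ∉ τ ✗.
  V = {[79], [81]}: π^{-1}(V) = {79, 81} ∈ τ ✓.
  V = {[78], [79], [81]}: π^{-1}(V) = {78, 79, 81} ∉ τ ✗.
  V = {[80=82], [81]}: π^{-1}(V) = {80, 81, 82} ∉ τ ✗.
  V = {[78], [80=82], [81]}: π^{-1}(V) = {78, 80, 81, 82} ∉ τ ✗.
  V = {[79], [80=82], [81]}: π^{-1}(V) = {79, 80, 81, 82} ∉ τ ✗.
  V = {[78], [79], [80=82], [81]}: π^{-1}(V) = {78, 79, 80, 81, 82} ∈ τ ✓.
Open sets in the quotient: τ_Q = {{}, {[81]}, {[79], [81]}, {[78], [79], [80=82], [81]}} (4 elements).


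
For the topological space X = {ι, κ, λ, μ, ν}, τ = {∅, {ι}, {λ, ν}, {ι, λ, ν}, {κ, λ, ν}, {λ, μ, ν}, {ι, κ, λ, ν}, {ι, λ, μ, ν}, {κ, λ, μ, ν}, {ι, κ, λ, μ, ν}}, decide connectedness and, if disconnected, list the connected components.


(X, τ) is disconnected; components = [{ι}, {κ, λ, μ, ν}].

Find clopen sets (U ∈ τ with X ∖ U ∈ τ):
  U = ∅, X ∖ U = {ι, κ, λ, μ, ν} — both open, so U is clopen.
  U = {ι}, X ∖ U = {κ, λ, μ, ν} — both open, so U is clopen.
  U = {κ, λ, μ, ν}, X ∖ U = {ι} — both open, so U is clopen.
  U = {ι, κ, λ, μ, ν}, X ∖ U = ∅ — both open, so U is clopen.
Nontrivial clopen(s) exist: e.g. {κ, λ, μ, ν}. So (X, τ) is disconnected.
Compute connected components by grouping points that agree on all clopens:
  component: {ι}
  component: {κ, λ, μ, ν}


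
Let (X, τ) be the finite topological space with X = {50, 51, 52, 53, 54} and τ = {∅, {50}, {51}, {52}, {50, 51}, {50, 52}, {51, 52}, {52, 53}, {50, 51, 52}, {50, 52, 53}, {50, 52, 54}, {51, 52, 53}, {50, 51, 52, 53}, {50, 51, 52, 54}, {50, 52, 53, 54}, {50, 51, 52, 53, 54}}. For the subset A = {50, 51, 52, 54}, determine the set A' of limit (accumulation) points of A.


A' = {53, 54}

For each x ∈ X, list the open sets U ∈ τ with x ∈ U, then check whether U ∩ (A ∖ {x}) ≠ ∅ for every such U.
  x = 50: open {50} ∋ x has {50} ∩ (A ∖ {50}) = ∅, so x is NOT a limit point.
  x = 51: open {51} ∋ x has {51} ∩ (A ∖ {51}) = ∅, so x is NOT a limit point.
  x = 52: open {52} ∋ x has {52} ∩ (A ∖ {52}) = ∅, so x is NOT a limit point.
  x = 53: opens ∋ x are {52, 53}, {50, 52, 53}, {51, 52, 53}, {50, 51, 52, 53}, {50, 52, 53, 54}, {50, 51, 52, 53, 54}; each meets A ∖ {53}, so x IS a limit point.
  x = 54: opens ∋ x are {50, 52, 54}, {50, 51, 52, 54}, {50, 52, 53, 54}, {50, 51, 52, 53, 54}; each meets A ∖ {54}, so x IS a limit point.
Collecting: A' = {53, 54}.


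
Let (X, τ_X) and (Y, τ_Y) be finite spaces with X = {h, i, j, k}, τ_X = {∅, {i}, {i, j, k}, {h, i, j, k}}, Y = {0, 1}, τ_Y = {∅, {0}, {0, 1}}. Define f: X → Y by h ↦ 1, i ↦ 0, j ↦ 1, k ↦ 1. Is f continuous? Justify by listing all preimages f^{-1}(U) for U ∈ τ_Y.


f IS continuous.

Compute f^{-1}(U) for each U ∈ τ_Y:
  U = ∅: f^{-1}(U) = ∅ ∈ τ_X ✓.
  U = {0}: f^{-1}(U) = {i} ∈ τ_X ✓.
  U = {0, 1}: f^{-1}(U) = {h, i, j, k} ∈ τ_X ✓.
Every preimage lies in τ_X, so f IS continuous.


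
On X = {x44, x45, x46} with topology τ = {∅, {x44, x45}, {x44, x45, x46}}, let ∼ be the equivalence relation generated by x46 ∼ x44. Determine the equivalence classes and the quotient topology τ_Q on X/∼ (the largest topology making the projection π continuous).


X/∼ = {[x44=x46], [x45]}; |τ_Q| = 2.

Equivalence classes: [x44=x46], [x45].
Quotient map π: X → X/∼ sends x44 ↦ [x44=x46], x45 ↦ [x45], x46 ↦ [x44=x46].
For each subset V ⊆ X/∼, compute π^{-1}(V) ⊆ X and check whether π^{-1}(V) ∈ τ. V is open in τ_Q iff π^{-1}(V) ∈ τ.
  V = {}: π^{-1}(V) = ∅ ∈ τ ✓.
  V = {[x44=x46]}: π^{-1}(V) = {x44, x46} ∉ τ ✗.
  V = {[x45]}: π^{-1}(V) = {x45} ∉ τ ✗.
  V = {[x44=x46], [x45]}: π^{-1}(V) = {x44, x45, x46} ∈ τ ✓.
Open sets in the quotient: τ_Q = {{}, {[x44=x46], [x45]}} (2 elements).


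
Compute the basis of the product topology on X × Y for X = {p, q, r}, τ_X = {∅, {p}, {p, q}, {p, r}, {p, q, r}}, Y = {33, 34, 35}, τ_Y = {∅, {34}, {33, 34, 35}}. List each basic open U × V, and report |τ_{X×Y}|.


Basis B = {∅ × ∅, {p} × {34}, {p, q} × {34}, {p, r} × {34}, {p} × {33, 34, 35}, {p, q, r} × {34}, {p, q} × {33, 34, 35}, {p, r} × {33, 34, 35}, {p, q, r} × {33, 34, 35}}; |τ_{X×Y}| = 14.

Enumerate products U × V with U ∈ τ_X, V ∈ τ_Y (deduplicated):
  ∅ × ∅ = {} (∅)
  {p} × {34} = {(p,34)}
  {p, q} × {34} = {(p,34), (q,34)}
  {p, r} × {34} = {(p,34), (r,34)}
  {p} × {33, 34, 35} = {(p,33), (p,34), (p,35)}
  {p, q, r} × {34} = {(p,34), (q,34), (r,34)}
  {p, q} × {33, 34, 35} = {(p,33), (p,34), (p,35), (q,33), (q,34), (q,35)}
  {p, r} × {33, 34, 35} = {(p,33), (p,34), (p,35), (r,33), (r,34), (r,35)}
  {p, q, r} × {33, 34, 35} = {(p,33), (p,34), (p,35), (q,33), (q,34), (q,35), (r,33), (r,34), (r,35)}
These 9 distinct sets form the basis B.
Close under arbitrary unions to get τ_{X×Y}; counting gives |τ_{X×Y}| = 14.


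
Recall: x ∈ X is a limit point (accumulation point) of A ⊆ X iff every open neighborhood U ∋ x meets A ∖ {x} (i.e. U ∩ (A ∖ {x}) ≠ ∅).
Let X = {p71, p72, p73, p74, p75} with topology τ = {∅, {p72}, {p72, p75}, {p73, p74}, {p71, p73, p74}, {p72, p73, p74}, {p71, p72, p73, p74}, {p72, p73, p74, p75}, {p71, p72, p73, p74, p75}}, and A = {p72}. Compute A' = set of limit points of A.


A' = {p75}

For each x ∈ X, list the open sets U ∈ τ with x ∈ U, then check whether U ∩ (A ∖ {x}) ≠ ∅ for every such U.
  x = p71: open {p71, p73, p74} ∋ x has {p71, p73, p74} ∩ (A ∖ {p71}) = ∅, so x is NOT a limit point.
  x = p72: open {p72} ∋ x has {p72} ∩ (A ∖ {p72}) = ∅, so x is NOT a limit point.
  x = p73: open {p73, p74} ∋ x has {p73, p74} ∩ (A ∖ {p73}) = ∅, so x is NOT a limit point.
  x = p74: open {p73, p74} ∋ x has {p73, p74} ∩ (A ∖ {p74}) = ∅, so x is NOT a limit point.
  x = p75: opens ∋ x are {p72, p75}, {p72, p73, p74, p75}, {p71, p72, p73, p74, p75}; each meets A ∖ {p75}, so x IS a limit point.
Collecting: A' = {p75}.


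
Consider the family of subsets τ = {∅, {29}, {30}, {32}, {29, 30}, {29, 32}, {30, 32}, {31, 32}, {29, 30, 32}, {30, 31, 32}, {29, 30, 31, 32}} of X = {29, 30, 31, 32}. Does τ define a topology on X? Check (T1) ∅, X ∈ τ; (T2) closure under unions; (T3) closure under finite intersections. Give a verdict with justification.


τ is NOT a topology on X.

Axiom (T1): ∅ ∈ τ? Yes; X ∈ τ? Yes.
Axiom (T2/T3): check pairwise unions and intersections of members of τ.
Counterexample for (T2): {29} ∪ {31, 32} = {29, 31, 32} ∉ τ. Therefore τ is NOT a topology.


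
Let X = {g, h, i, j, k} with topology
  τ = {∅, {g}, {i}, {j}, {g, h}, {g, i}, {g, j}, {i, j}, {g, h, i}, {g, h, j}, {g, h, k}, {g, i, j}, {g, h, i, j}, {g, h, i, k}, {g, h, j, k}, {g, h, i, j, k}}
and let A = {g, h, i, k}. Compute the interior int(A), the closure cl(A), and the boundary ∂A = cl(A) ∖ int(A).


int(A) = {g, h, i, k}, cl(A) = {g, h, i, k}, ∂A = ∅.

Closed sets in (X, τ) are complements of opens:
  closed(X, τ) = {∅, {i}, {j}, {k}, {h, k}, {i, j}, {i, k}, {j, k}, {g, h, k}, {h, i, k}, {h, j, k}, {i, j, k}, {g, h, i, k}, {g, h, j, k}, {h, i, j, k}, {g, h, i, j, k}}.
int(A) = ⋃ {U ∈ τ : U ⊆ A}. Opens contained in A: ∅, {g}, {i}, {g, h}, {g, i}, {g, h, i}, {g, h, k}, {g, h, i, k}.
Taking the union of these: int(A) = {g, h, i, k}.
cl(A) = ⋂ {C closed : A ⊆ C}. Closed sets containing A: {g, h, i, k}, {g, h, i, j, k}.
Intersecting these: cl(A) = {g, h, i, k}.
∂A = cl(A) ∖ int(A) = {g, h, i, k} ∖ {g, h, i, k} = ∅.


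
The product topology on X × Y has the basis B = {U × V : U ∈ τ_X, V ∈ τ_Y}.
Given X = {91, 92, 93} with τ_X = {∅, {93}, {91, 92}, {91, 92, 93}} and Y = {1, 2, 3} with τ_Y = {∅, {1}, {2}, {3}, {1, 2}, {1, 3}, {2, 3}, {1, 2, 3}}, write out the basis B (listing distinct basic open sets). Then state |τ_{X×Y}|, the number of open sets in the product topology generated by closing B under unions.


Basis B = {∅ × ∅, {93} × {1}, {93} × {2}, {93} × {3}, {91, 92} × {1}, {91, 92} × {2}, {91, 92} × {3}, {93} × {1, 2}, {93} × {1, 3}, {93} × {2, 3}, {91, 92, 93} × {1}, {91, 92, 93} × {2}, {91, 92, 93} × {3}, {93} × {1, 2, 3}, {91, 92} × {1, 2}, {91, 92} × {1, 3}, {91, 92} × {2, 3}, {91, 92} × {1, 2, 3}, {91, 92, 93} × {1, 2}, {91, 92, 93} × {1, 3}, {91, 92, 93} × {2, 3}, {91, 92, 93} × {1, 2, 3}}; |τ_{X×Y}| = 64.

Enumerate products U × V with U ∈ τ_X, V ∈ τ_Y (deduplicated):
  ∅ × ∅ = {} (∅)
  {93} × {1} = {(93,1)}
  {93} × {2} = {(93,2)}
  {93} × {3} = {(93,3)}
  {91, 92} × {1} = {(91,1), (92,1)}
  {91, 92} × {2} = {(91,2), (92,2)}
  {91, 92} × {3} = {(91,3), (92,3)}
  {93} × {1, 2} = {(93,1), (93,2)}
  {93} × {1, 3} = {(93,1), (93,3)}
  {93} × {2, 3} = {(93,2), (93,3)}
  {91, 92, 93} × {1} = {(91,1), (92,1), (93,1)}
  {91, 92, 93} × {2} = {(91,2), (92,2), (93,2)}
  {91, 92, 93} × {3} = {(91,3), (92,3), (93,3)}
  {93} × {1, 2, 3} = {(93,1), (93,2), (93,3)}
  {91, 92} × {1, 2} = {(91,1), (91,2), (92,1), (92,2)}
  {91, 92} × {1, 3} = {(91,1), (91,3), (92,1), (92,3)}
  {91, 92} × {2, 3} = {(91,2), (91,3), (92,2), (92,3)}
  {91, 92} × {1, 2, 3} = {(91,1), (91,2), (91,3), (92,1), (92,2), (92,3)}
  {91, 92, 93} × {1, 2} = {(91,1), (91,2), (92,1), (92,2), (93,1), (93,2)}
  {91, 92, 93} × {1, 3} = {(91,1), (91,3), (92,1), (92,3), (93,1), (93,3)}
  {91, 92, 93} × {2, 3} = {(91,2), (91,3), (92,2), (92,3), (93,2), (93,3)}
  {91, 92, 93} × {1, 2, 3} = {(91,1), (91,2), (91,3), (92,1), (92,2), (92,3), (93,1), (93,2), (93,3)}
These 22 distinct sets form the basis B.
Close under arbitrary unions to get τ_{X×Y}; counting gives |τ_{X×Y}| = 64.


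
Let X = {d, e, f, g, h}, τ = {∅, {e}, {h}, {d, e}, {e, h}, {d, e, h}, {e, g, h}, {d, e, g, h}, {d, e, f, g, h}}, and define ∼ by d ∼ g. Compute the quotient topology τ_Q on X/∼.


X/∼ = {[d=g], [e], [f], [h]}; |τ_Q| = 6.

Equivalence classes: [d=g], [e], [f], [h].
Quotient map π: X → X/∼ sends d ↦ [d=g], e ↦ [e], f ↦ [f], g ↦ [d=g], h ↦ [h].
For each subset V ⊆ X/∼, compute π^{-1}(V) ⊆ X and check whether π^{-1}(V) ∈ τ. V is open in τ_Q iff π^{-1}(V) ∈ τ.
  V = {}: π^{-1}(V) = ∅ ∈ τ ✓.
  V = {[d=g]}: π^{-1}(V) = {d, g} ∉ τ ✗.
  V = {[e]}: π^{-1}(V) = {e} ∈ τ ✓.
  V = {[d=g], [e]}: π^{-1}(V) = {d, e, g} ∉ τ ✗.
  V = {[f]}: π^{-1}(V) = {f} ∉ τ ✗.
  V = {[d=g], [f]}: π^{-1}(V) = {d, f, g} ∉ τ ✗.
  V = {[e], [f]}: π^{-1}(V) = {e, f} ∉ τ ✗.
  V = {[d=g], [e], [f]}: π^{-1}(V) = {d, e, f, g} ∉ τ ✗.
  V = {[h]}: π^{-1}(V) = {h} ∈ τ ✓.
  V = {[d=g], [h]}: π^{-1}(V) = {d, g, h} ∉ τ ✗.
  V = {[e], [h]}: π^{-1}(V) = {e, h} ∈ τ ✓.
  V = {[d=g], [e], [h]}: π^{-1}(V) = {d, e, g, h} ∈ τ ✓.
  V = {[f], [h]}: π^{-1}(V) = {f, h} ∉ τ ✗.
  V = {[d=g], [f], [h]}: π^{-1}(V) = {d, f, g, h} ∉ τ ✗.
  V = {[e], [f], [h]}: π^{-1}(V) = {e, f, h} ∉ τ ✗.
  V = {[d=g], [e], [f], [h]}: π^{-1}(V) = {d, e, f, g, h} ∈ τ ✓.
Open sets in the quotient: τ_Q = {{}, {[e]}, {[h]}, {[e], [h]}, {[d=g], [e], [h]}, {[d=g], [e], [f], [h]}} (6 elements).


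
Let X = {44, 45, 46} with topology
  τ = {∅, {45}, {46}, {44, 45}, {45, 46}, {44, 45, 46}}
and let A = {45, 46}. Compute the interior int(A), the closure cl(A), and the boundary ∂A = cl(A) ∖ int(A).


int(A) = {45, 46}, cl(A) = {44, 45, 46}, ∂A = {44}.

Closed sets in (X, τ) are complements of opens:
  closed(X, τ) = {∅, {44}, {46}, {44, 45}, {44, 46}, {44, 45, 46}}.
int(A) = ⋃ {U ∈ τ : U ⊆ A}. Opens contained in A: ∅, {45}, {46}, {45, 46}.
Taking the union of these: int(A) = {45, 46}.
cl(A) = ⋂ {C closed : A ⊆ C}. Closed sets containing A: {44, 45, 46}.
Intersecting these: cl(A) = {44, 45, 46}.
∂A = cl(A) ∖ int(A) = {44, 45, 46} ∖ {45, 46} = {44}.


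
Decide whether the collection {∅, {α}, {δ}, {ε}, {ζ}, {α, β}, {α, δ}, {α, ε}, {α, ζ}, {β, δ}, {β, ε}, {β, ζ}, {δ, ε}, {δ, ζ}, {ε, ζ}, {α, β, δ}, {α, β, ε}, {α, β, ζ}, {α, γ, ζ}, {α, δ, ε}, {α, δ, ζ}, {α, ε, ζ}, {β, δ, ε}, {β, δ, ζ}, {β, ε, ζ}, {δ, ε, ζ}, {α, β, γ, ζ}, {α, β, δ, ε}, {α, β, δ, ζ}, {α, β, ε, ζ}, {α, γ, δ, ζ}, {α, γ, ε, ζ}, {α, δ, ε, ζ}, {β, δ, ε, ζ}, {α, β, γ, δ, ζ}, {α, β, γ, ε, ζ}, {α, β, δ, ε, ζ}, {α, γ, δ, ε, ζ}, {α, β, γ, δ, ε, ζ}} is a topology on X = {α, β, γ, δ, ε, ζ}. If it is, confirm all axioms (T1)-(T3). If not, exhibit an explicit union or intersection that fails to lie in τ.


τ is NOT a topology on X.

Axiom (T1): ∅ ∈ τ? Yes; X ∈ τ? Yes.
Axiom (T2/T3): check pairwise unions and intersections of members of τ.
Counterexample for (T3): {α, β} ∩ {β, δ} = {β} ∉ τ. Therefore τ is NOT a topology.


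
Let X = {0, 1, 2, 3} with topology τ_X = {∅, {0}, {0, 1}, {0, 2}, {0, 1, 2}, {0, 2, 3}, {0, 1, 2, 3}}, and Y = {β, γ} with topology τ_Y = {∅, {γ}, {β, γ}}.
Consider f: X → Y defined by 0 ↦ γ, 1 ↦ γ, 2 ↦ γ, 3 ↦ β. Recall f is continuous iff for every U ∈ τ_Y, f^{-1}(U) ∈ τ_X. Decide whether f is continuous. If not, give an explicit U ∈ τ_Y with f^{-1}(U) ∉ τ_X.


f IS continuous.

Compute f^{-1}(U) for each U ∈ τ_Y:
  U = ∅: f^{-1}(U) = ∅ ∈ τ_X ✓.
  U = {γ}: f^{-1}(U) = {0, 1, 2} ∈ τ_X ✓.
  U = {β, γ}: f^{-1}(U) = {0, 1, 2, 3} ∈ τ_X ✓.
Every preimage lies in τ_X, so f IS continuous.


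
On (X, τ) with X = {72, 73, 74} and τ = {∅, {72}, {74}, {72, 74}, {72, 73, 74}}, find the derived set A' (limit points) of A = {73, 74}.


A' = {73}

For each x ∈ X, list the open sets U ∈ τ with x ∈ U, then check whether U ∩ (A ∖ {x}) ≠ ∅ for every such U.
  x = 72: open {72} ∋ x has {72} ∩ (A ∖ {72}) = ∅, so x is NOT a limit point.
  x = 73: opens ∋ x are {72, 73, 74}; each meets A ∖ {73}, so x IS a limit point.
  x = 74: open {74} ∋ x has {74} ∩ (A ∖ {74}) = ∅, so x is NOT a limit point.
Collecting: A' = {73}.


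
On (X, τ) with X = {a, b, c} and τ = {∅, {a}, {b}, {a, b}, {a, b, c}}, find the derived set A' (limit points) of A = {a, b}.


A' = {c}

For each x ∈ X, list the open sets U ∈ τ with x ∈ U, then check whether U ∩ (A ∖ {x}) ≠ ∅ for every such U.
  x = a: open {a} ∋ x has {a} ∩ (A ∖ {a}) = ∅, so x is NOT a limit point.
  x = b: open {b} ∋ x has {b} ∩ (A ∖ {b}) = ∅, so x is NOT a limit point.
  x = c: opens ∋ x are {a, b, c}; each meets A ∖ {c}, so x IS a limit point.
Collecting: A' = {c}.


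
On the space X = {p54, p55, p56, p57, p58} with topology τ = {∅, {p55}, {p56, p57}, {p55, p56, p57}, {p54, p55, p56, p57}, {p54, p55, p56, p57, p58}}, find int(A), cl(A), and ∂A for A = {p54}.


int(A) = ∅, cl(A) = {p54, p58}, ∂A = {p54, p58}.

Closed sets in (X, τ) are complements of opens:
  closed(X, τ) = {∅, {p58}, {p54, p58}, {p54, p55, p58}, {p54, p56, p57, p58}, {p54, p55, p56, p57, p58}}.
int(A) = ⋃ {U ∈ τ : U ⊆ A}. Opens contained in A: ∅.
Taking the union of these: int(A) = ∅.
cl(A) = ⋂ {C closed : A ⊆ C}. Closed sets containing A: {p54, p58}, {p54, p55, p58}, {p54, p56, p57, p58}, {p54, p55, p56, p57, p58}.
Intersecting these: cl(A) = {p54, p58}.
∂A = cl(A) ∖ int(A) = {p54, p58} ∖ ∅ = {p54, p58}.


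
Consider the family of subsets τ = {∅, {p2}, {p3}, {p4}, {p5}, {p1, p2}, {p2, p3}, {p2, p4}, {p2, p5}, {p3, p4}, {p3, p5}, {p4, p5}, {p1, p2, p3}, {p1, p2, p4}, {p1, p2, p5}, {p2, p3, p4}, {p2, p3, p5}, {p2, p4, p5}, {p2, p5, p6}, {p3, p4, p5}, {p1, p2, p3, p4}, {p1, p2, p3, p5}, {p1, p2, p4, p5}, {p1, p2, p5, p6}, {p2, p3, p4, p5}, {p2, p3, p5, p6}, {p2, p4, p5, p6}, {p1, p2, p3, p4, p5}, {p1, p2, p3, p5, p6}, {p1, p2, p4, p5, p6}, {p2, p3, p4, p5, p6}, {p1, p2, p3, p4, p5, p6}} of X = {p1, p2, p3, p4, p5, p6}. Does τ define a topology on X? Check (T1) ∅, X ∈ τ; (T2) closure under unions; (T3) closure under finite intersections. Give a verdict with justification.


τ IS a topology on X.

Axiom (T1): ∅ ∈ τ? Yes; X ∈ τ? Yes.
Axiom (T2/T3): check pairwise unions and intersections of members of τ.
All pairwise intersections and unions checked — each lies in τ. Therefore τ satisfies (T1), (T2), (T3): it IS a topology on X.


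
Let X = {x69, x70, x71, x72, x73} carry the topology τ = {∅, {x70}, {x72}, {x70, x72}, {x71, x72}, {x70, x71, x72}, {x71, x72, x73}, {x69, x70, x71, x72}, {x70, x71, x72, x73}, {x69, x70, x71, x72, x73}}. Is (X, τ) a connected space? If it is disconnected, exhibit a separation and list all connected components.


(X, τ) is connected.

Find clopen sets (U ∈ τ with X ∖ U ∈ τ):
  U = ∅, X ∖ U = {x69, x70, x71, x72, x73} — both open, so U is clopen.
  U = {x69, x70, x71, x72, x73}, X ∖ U = ∅ — both open, so U is clopen.
Only trivial clopens (∅ and X) exist, so (X, τ) is connected.
Compute connected components by grouping points that agree on all clopens:
  component: {x69, x70, x71, x72, x73}
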